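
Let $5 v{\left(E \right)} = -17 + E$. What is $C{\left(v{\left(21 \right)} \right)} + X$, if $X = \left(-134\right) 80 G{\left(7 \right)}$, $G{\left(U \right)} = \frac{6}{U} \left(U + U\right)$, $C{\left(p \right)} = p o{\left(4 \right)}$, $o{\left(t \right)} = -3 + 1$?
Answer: $- \frac{643208}{5} \approx -1.2864 \cdot 10^{5}$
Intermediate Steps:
$v{\left(E \right)} = - \frac{17}{5} + \frac{E}{5}$ ($v{\left(E \right)} = \frac{-17 + E}{5} = - \frac{17}{5} + \frac{E}{5}$)
$o{\left(t \right)} = -2$
$C{\left(p \right)} = - 2 p$ ($C{\left(p \right)} = p \left(-2\right) = - 2 p$)
$G{\left(U \right)} = 12$ ($G{\left(U \right)} = \frac{6}{U} 2 U = 12$)
$X = -128640$ ($X = \left(-134\right) 80 \cdot 12 = \left(-10720\right) 12 = -128640$)
$C{\left(v{\left(21 \right)} \right)} + X = - 2 \left(- \frac{17}{5} + \frac{1}{5} \cdot 21\right) - 128640 = - 2 \left(- \frac{17}{5} + \frac{21}{5}\right) - 128640 = \left(-2\right) \frac{4}{5} - 128640 = - \frac{8}{5} - 128640 = - \frac{643208}{5}$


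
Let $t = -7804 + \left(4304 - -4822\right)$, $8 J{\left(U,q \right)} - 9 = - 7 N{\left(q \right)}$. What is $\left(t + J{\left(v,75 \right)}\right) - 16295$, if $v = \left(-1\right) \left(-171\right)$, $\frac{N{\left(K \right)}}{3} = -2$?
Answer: $- \frac{119733}{8} \approx -14967.0$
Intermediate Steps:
$N{\left(K \right)} = -6$ ($N{\left(K \right)} = 3 \left(-2\right) = -6$)
$v = 171$
$J{\left(U,q \right)} = \frac{51}{8}$ ($J{\left(U,q \right)} = \frac{9}{8} + \frac{\left(-7\right) \left(-6\right)}{8} = \frac{9}{8} + \frac{1}{8} \cdot 42 = \frac{9}{8} + \frac{21}{4} = \frac{51}{8}$)
$t = 1322$ ($t = -7804 + \left(4304 + 4822\right) = -7804 + 9126 = 1322$)
$\left(t + J{\left(v,75 \right)}\right) - 16295 = \left(1322 + \frac{51}{8}\right) - 16295 = \frac{10627}{8} - 16295 = - \frac{119733}{8}$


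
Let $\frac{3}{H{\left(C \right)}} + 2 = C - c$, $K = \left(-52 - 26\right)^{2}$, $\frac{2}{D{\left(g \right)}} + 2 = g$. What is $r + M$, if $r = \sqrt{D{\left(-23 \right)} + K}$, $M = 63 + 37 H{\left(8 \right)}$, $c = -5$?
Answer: $\frac{804}{11} + \frac{\sqrt{152098}}{5} \approx 151.09$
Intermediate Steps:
$D{\left(g \right)} = \frac{2}{-2 + g}$
$K = 6084$ ($K = \left(-78\right)^{2} = 6084$)
$H{\left(C \right)} = \frac{3}{3 + C}$ ($H{\left(C \right)} = \frac{3}{-2 + \left(C - -5\right)} = \frac{3}{-2 + \left(C + 5\right)} = \frac{3}{-2 + \left(5 + C\right)} = \frac{3}{3 + C}$)
$M = \frac{804}{11}$ ($M = 63 + 37 \frac{3}{3 + 8} = 63 + 37 \cdot \frac{3}{11} = 63 + \frac{111}{11} = \frac{804}{11} \approx 73.091$)
$r = \frac{\sqrt{152098}}{5}$ ($r = \sqrt{\frac{2}{-2 - 23} + 6084} = \sqrt{\frac{2}{-25} + 6084} = \sqrt{2 \left(- \frac{1}{25}\right) + 6084} = \sqrt{- \frac{2}{25} + 6084} = \sqrt{\frac{152098}{25}} = \frac{\sqrt{152098}}{5} \approx 78.0$)
$r + M = \frac{\sqrt{152098}}{5} + \frac{804}{11} = \frac{804}{11} + \frac{\sqrt{152098}}{5}$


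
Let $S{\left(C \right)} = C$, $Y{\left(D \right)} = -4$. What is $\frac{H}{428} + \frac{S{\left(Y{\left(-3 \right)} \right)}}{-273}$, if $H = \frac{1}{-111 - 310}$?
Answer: $\frac{720479}{49191324} \approx 0.014646$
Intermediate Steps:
$H = - \frac{1}{421}$ ($H = \frac{1}{-421} = - \frac{1}{421} \approx -0.0023753$)
$\frac{H}{428} + \frac{S{\left(Y{\left(-3 \right)} \right)}}{-273} = - \frac{1}{421 \cdot 428} - \frac{4}{-273} = \left(- \frac{1}{421}\right) \frac{1}{428} - - \frac{4}{273} = - \frac{1}{180188} + \frac{4}{273} = \frac{720479}{49191324}$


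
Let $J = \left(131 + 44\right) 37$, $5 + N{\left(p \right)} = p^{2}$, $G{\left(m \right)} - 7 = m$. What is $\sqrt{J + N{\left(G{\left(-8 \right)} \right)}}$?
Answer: $3 \sqrt{719} \approx 80.443$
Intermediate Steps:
$G{\left(m \right)} = 7 + m$
$N{\left(p \right)} = -5 + p^{2}$
$J = 6475$ ($J = 175 \cdot 37 = 6475$)
$\sqrt{J + N{\left(G{\left(-8 \right)} \right)}} = \sqrt{6475 - \left(5 - \left(7 - 8\right)^{2}\right)} = \sqrt{6475 - \left(5 - \left(-1\right)^{2}\right)} = \sqrt{6475 + \left(-5 + 1\right)} = \sqrt{6475 - 4} = \sqrt{6471} = 3 \sqrt{719}$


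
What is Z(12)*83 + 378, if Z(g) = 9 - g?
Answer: 129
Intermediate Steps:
Z(12)*83 + 378 = (9 - 1*12)*83 + 378 = (9 - 12)*83 + 378 = -3*83 + 378 = -249 + 378 = 129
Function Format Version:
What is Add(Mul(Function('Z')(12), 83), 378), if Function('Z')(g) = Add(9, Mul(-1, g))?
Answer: 129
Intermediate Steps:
Add(Mul(Function('Z')(12), 83), 378) = Add(Mul(Add(9, Mul(-1, 12)), 83), 378) = Add(Mul(Add(9, -12), 83), 378) = Add(Mul(-3, 83), 378) = Add(-249, 378) = 129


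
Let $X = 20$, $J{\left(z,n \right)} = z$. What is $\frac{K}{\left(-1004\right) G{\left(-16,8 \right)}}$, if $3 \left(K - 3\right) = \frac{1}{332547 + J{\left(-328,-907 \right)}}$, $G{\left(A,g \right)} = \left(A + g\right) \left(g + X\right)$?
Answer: $\frac{747493}{56036043168} \approx 1.334 \cdot 10^{-5}$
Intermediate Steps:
$G{\left(A,g \right)} = \left(20 + g\right) \left(A + g\right)$ ($G{\left(A,g \right)} = \left(A + g\right) \left(g + 20\right) = \left(A + g\right) \left(20 + g\right) = \left(20 + g\right) \left(A + g\right)$)
$K = \frac{2989972}{996657}$ ($K = 3 + \frac{1}{3 \left(332547 - 328\right)} = 3 + \frac{1}{3 \cdot 332219} = 3 + \frac{1}{3} \cdot \frac{1}{332219} = 3 + \frac{1}{996657} = \frac{2989972}{996657} \approx 3.0$)
$\frac{K}{\left(-1004\right) G{\left(-16,8 \right)}} = \frac{2989972}{996657 \left(- 1004 \left(8^{2} + 20 \left(-16\right) + 20 \cdot 8 - 128\right)\right)} = \frac{2989972}{996657 \left(- 1004 \left(64 - 320 + 160 - 128\right)\right)} = \frac{2989972}{996657 \left(\left(-1004\right) \left(-224\right)\right)} = \frac{2989972}{996657 \cdot 224896} = \frac{2989972}{996657} \cdot \frac{1}{224896} = \frac{747493}{56036043168}$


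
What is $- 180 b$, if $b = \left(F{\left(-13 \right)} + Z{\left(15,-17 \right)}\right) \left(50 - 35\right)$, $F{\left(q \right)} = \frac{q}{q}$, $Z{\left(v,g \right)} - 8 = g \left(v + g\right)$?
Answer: $-116100$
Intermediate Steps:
$Z{\left(v,g \right)} = 8 + g \left(g + v\right)$ ($Z{\left(v,g \right)} = 8 + g \left(v + g\right) = 8 + g \left(g + v\right)$)
$F{\left(q \right)} = 1$
$b = 645$ ($b = \left(1 + \left(8 + \left(-17\right)^{2} - 255\right)\right) \left(50 - 35\right) = \left(1 + \left(8 + 289 - 255\right)\right) 15 = \left(1 + 42\right) 15 = 43 \cdot 15 = 645$)
$- 180 b = \left(-180\right) 645 = -116100$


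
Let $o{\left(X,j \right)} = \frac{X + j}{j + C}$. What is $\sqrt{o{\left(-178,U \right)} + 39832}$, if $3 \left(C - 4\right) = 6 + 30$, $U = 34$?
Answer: $\frac{4 \sqrt{62233}}{5} \approx 199.57$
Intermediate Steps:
$C = 16$ ($C = 4 + \frac{6 + 30}{3} = 4 + \frac{1}{3} \cdot 36 = 4 + 12 = 16$)
$o{\left(X,j \right)} = \frac{X + j}{16 + j}$ ($o{\left(X,j \right)} = \frac{X + j}{j + 16} = \frac{X + j}{16 + j}$)
$\sqrt{o{\left(-178,U \right)} + 39832} = \sqrt{\frac{-178 + 34}{16 + 34} + 39832} = \sqrt{\frac{1}{50} \left(-144\right) + 39832} = \sqrt{- \frac{72}{25} + 39832} = \sqrt{\frac{995728}{25}} = \frac{4 \sqrt{62233}}{5}$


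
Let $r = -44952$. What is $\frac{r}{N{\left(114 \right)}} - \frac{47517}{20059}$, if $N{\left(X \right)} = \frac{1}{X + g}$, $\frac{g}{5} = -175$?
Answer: $\frac{686187692331}{20059} \approx 3.4208 \cdot 10^{7}$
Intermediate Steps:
$g = -875$ ($g = 5 \left(-175\right) = -875$)
$N{\left(X \right)} = \frac{1}{-875 + X}$ ($N{\left(X \right)} = \frac{1}{X - 875} = \frac{1}{-875 + X}$)
$\frac{r}{N{\left(114 \right)}} - \frac{47517}{20059} = - \frac{44952}{\frac{1}{-875 + 114}} - \frac{47517}{20059} = - \frac{44952}{\frac{1}{-761}} - \frac{47517}{20059} = - \frac{44952}{- \frac{1}{761}} - \frac{47517}{20059} = \left(-44952\right) \left(-761\right) - \frac{47517}{20059} = 34208472 - \frac{47517}{20059} = \frac{686187692331}{20059}$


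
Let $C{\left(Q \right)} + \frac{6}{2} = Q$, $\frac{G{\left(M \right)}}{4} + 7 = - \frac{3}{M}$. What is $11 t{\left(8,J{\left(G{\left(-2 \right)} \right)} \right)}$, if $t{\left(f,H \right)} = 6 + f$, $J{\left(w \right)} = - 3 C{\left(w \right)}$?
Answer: $154$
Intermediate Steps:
$G{\left(M \right)} = -28 - \frac{12}{M}$ ($G{\left(M \right)} = -28 + 4 \left(- \frac{3}{M}\right) = -28 - \frac{12}{M}$)
$C{\left(Q \right)} = -3 + Q$
$J{\left(w \right)} = 9 - 3 w$ ($J{\left(w \right)} = - 3 \left(-3 + w\right) = 9 - 3 w$)
$11 t{\left(8,J{\left(G{\left(-2 \right)} \right)} \right)} = 11 \left(6 + 8\right) = 11 \cdot 14 = 154$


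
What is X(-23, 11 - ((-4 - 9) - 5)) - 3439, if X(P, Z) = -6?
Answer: -3445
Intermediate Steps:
X(-23, 11 - ((-4 - 9) - 5)) - 3439 = -6 - 3439 = -3445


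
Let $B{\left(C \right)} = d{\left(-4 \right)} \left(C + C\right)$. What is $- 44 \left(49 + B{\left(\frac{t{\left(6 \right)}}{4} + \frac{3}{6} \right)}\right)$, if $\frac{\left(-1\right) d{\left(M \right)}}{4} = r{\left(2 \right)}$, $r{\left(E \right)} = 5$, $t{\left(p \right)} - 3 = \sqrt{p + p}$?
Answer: $44 + 880 \sqrt{3} \approx 1568.2$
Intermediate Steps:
$t{\left(p \right)} = 3 + \sqrt{2} \sqrt{p}$ ($t{\left(p \right)} = 3 + \sqrt{p + p} = 3 + \sqrt{2 p} = 3 + \sqrt{2} \sqrt{p}$)
$d{\left(M \right)} = -20$ ($d{\left(M \right)} = \left(-4\right) 5 = -20$)
$B{\left(C \right)} = - 40 C$ ($B{\left(C \right)} = - 20 \left(C + C\right) = - 20 \cdot 2 C = - 40 C$)
$- 44 \left(49 + B{\left(\frac{t{\left(6 \right)}}{4} + \frac{3}{6} \right)}\right) = - 44 \left(49 - 40 \left(\frac{3 + \sqrt{2} \sqrt{6}}{4} + \frac{3}{6}\right)\right) = - 44 \left(49 - 40 \left(\left(3 + 2 \sqrt{3}\right) \frac{1}{4} + 3 \cdot \frac{1}{6}\right)\right) = - 44 \left(49 - 40 \left(\left(\frac{3}{4} + \frac{\sqrt{3}}{2}\right) + \frac{1}{2}\right)\right) = - 44 \left(49 - 40 \left(\frac{5}{4} + \frac{\sqrt{3}}{2}\right)\right) = - 44 \left(49 - \left(50 + 20 \sqrt{3}\right)\right) = - 44 \left(-1 - 20 \sqrt{3}\right) = 44 + 880 \sqrt{3}$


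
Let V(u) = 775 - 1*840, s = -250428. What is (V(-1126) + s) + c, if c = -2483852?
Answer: -2734345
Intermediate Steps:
V(u) = -65 (V(u) = 775 - 840 = -65)
(V(-1126) + s) + c = (-65 - 250428) - 2483852 = -250493 - 2483852 = -2734345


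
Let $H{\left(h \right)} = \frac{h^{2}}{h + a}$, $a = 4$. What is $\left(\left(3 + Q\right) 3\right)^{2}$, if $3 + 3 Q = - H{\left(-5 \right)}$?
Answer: $961$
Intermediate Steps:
$H{\left(h \right)} = \frac{h^{2}}{4 + h}$ ($H{\left(h \right)} = \frac{h^{2}}{h + 4} = \frac{h^{2}}{4 + h}$)
$Q = \frac{22}{3}$ ($Q = -1 + \frac{\left(-1\right) \frac{\left(-5\right)^{2}}{4 - 5}}{3} = -1 + \frac{\left(-1\right) \frac{25}{-1}}{3} = -1 + \frac{\left(-1\right) 25 \left(-1\right)}{3} = -1 + \frac{\left(-1\right) \left(-25\right)}{3} = -1 + \frac{1}{3} \cdot 25 = -1 + \frac{25}{3} = \frac{22}{3} \approx 7.3333$)
$\left(\left(3 + Q\right) 3\right)^{2} = \left(\left(3 + \frac{22}{3}\right) 3\right)^{2} = \left(\frac{31}{3} \cdot 3\right)^{2} = 31^{2} = 961$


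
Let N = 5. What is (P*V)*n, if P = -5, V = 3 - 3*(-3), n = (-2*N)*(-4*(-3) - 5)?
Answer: 4200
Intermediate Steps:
n = -70 (n = (-2*5)*(-4*(-3) - 5) = -10*(12 - 5) = -10*7 = -70)
V = 12 (V = 3 + 9 = 12)
(P*V)*n = -5*12*(-70) = -60*(-70) = 4200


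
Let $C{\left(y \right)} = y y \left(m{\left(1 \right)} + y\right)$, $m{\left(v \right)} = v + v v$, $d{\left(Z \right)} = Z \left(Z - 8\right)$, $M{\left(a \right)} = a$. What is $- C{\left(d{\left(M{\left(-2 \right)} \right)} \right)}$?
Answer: $-8800$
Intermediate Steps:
$d{\left(Z \right)} = Z \left(-8 + Z\right)$
$m{\left(v \right)} = v + v^{2}$
$C{\left(y \right)} = y^{2} \left(2 + y\right)$ ($C{\left(y \right)} = y y \left(1 \left(1 + 1\right) + y\right) = y^{2} \left(1 \cdot 2 + y\right) = y^{2} \left(2 + y\right)$)
$- C{\left(d{\left(M{\left(-2 \right)} \right)} \right)} = - \left(- 2 \left(-8 - 2\right)\right)^{2} \left(2 - 2 \left(-8 - 2\right)\right) = - \left(\left(-2\right) \left(-10\right)\right)^{2} \left(2 - -20\right) = - 20^{2} \left(2 + 20\right) = - 400 \cdot 22 = \left(-1\right) 8800 = -8800$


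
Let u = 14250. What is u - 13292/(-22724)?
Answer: 80957573/5681 ≈ 14251.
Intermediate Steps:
u - 13292/(-22724) = 14250 - 13292/(-22724) = 14250 - 13292*(-1)/22724 = 14250 - 1*(-3323/5681) = 14250 + 3323/5681 = 80957573/5681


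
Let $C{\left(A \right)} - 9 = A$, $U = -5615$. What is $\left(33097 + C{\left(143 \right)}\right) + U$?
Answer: $27634$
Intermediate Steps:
$C{\left(A \right)} = 9 + A$
$\left(33097 + C{\left(143 \right)}\right) + U = \left(33097 + \left(9 + 143\right)\right) - 5615 = \left(33097 + 152\right) - 5615 = 33249 - 5615 = 27634$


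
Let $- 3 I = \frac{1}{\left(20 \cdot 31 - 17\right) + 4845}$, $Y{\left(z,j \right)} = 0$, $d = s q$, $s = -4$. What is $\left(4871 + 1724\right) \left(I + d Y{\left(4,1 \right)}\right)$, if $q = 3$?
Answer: $- \frac{6595}{16344} \approx -0.40351$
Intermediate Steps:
$d = -12$ ($d = \left(-4\right) 3 = -12$)
$I = - \frac{1}{16344}$ ($I = - \frac{1}{3 \left(\left(20 \cdot 31 - 17\right) + 4845\right)} = - \frac{1}{3 \left(\left(620 - 17\right) + 4845\right)} = - \frac{1}{3 \left(603 + 4845\right)} = - \frac{1}{3 \cdot 5448} = \left(- \frac{1}{3}\right) \frac{1}{5448} = - \frac{1}{16344} \approx -6.1185 \cdot 10^{-5}$)
$\left(4871 + 1724\right) \left(I + d Y{\left(4,1 \right)}\right) = \left(4871 + 1724\right) \left(- \frac{1}{16344} - 0\right) = 6595 \left(- \frac{1}{16344} + 0\right) = 6595 \left(- \frac{1}{16344}\right) = - \frac{6595}{16344}$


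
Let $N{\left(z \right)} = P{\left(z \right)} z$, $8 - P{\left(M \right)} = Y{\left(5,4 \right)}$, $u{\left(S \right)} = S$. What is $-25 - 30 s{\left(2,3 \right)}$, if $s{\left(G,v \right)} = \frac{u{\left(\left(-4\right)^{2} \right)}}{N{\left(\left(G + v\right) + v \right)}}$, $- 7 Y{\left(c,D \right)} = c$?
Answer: $- \frac{1945}{61} \approx -31.885$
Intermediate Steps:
$Y{\left(c,D \right)} = - \frac{c}{7}$
$P{\left(M \right)} = \frac{61}{7}$ ($P{\left(M \right)} = 8 - \left(- \frac{1}{7}\right) 5 = 8 - - \frac{5}{7} = 8 + \frac{5}{7} = \frac{61}{7}$)
$N{\left(z \right)} = \frac{61 z}{7}$
$s{\left(G,v \right)} = \frac{16}{\frac{61 G}{7} + \frac{122 v}{7}}$ ($s{\left(G,v \right)} = \frac{\left(-4\right)^{2}}{\frac{61}{7} \left(\left(G + v\right) + v\right)} = \frac{16}{\frac{61}{7} \left(G + 2 v\right)} = \frac{16}{\frac{61 G}{7} + \frac{122 v}{7}}$)
$-25 - 30 s{\left(2,3 \right)} = -25 - 30 \frac{112}{61 \left(2 + 2 \cdot 3\right)} = -25 - 30 \frac{112}{61 \left(2 + 6\right)} = -25 - 30 \frac{112}{61 \cdot 8} = -25 - 30 \cdot \frac{112}{61} \cdot \frac{1}{8} = -25 - \frac{420}{61} = - \frac{1945}{61}$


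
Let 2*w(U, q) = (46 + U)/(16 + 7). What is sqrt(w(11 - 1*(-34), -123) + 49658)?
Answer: 11*sqrt(868434)/46 ≈ 222.85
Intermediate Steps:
w(U, q) = 1 + U/46 (w(U, q) = ((46 + U)/(16 + 7))/2 = ((46 + U)/23)/2 = ((46 + U)*(1/23))/2 = (2 + U/23)/2 = 1 + U/46)
sqrt(w(11 - 1*(-34), -123) + 49658) = sqrt((1 + (11 - 1*(-34))/46) + 49658) = sqrt((1 + (11 + 34)/46) + 49658) = sqrt((1 + (1/46)*45) + 49658) = sqrt((1 + 45/46) + 49658) = sqrt(91/46 + 49658) = sqrt(2284359/46) = 11*sqrt(868434)/46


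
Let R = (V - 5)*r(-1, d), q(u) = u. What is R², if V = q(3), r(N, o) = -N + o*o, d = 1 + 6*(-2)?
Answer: 59536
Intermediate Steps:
d = -11 (d = 1 - 12 = -11)
r(N, o) = o² - N (r(N, o) = -N + o² = o² - N)
V = 3
R = -244 (R = (3 - 5)*((-11)² - 1*(-1)) = -2*(121 + 1) = -2*122 = -244)
R² = (-244)² = 59536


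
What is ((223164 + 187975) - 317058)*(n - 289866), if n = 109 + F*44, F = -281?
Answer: -28423845801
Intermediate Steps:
n = -12255 (n = 109 - 281*44 = 109 - 12364 = -12255)
((223164 + 187975) - 317058)*(n - 289866) = ((223164 + 187975) - 317058)*(-12255 - 289866) = (411139 - 317058)*(-302121) = 94081*(-302121) = -28423845801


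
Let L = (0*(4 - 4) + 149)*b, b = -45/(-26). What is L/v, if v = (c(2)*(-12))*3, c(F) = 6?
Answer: -745/624 ≈ -1.1939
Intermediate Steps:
b = 45/26 (b = -45*(-1/26) = 45/26 ≈ 1.7308)
L = 6705/26 (L = (0*(4 - 4) + 149)*(45/26) = (0*0 + 149)*(45/26) = (0 + 149)*(45/26) = 149*(45/26) = 6705/26 ≈ 257.88)
v = -216 (v = (6*(-12))*3 = -72*3 = -216)
L/v = (6705/26)/(-216) = (6705/26)*(-1/216) = -745/624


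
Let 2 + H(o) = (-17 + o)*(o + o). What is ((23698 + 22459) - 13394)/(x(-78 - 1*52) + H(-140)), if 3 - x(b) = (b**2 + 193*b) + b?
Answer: 10921/17427 ≈ 0.62667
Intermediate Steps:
H(o) = -2 + 2*o*(-17 + o) (H(o) = -2 + (-17 + o)*(o + o) = -2 + (-17 + o)*(2*o) = -2 + 2*o*(-17 + o))
x(b) = 3 - b**2 - 194*b (x(b) = 3 - ((b**2 + 193*b) + b) = 3 - (b**2 + 194*b) = 3 + (-b**2 - 194*b) = 3 - b**2 - 194*b)
((23698 + 22459) - 13394)/(x(-78 - 1*52) + H(-140)) = ((23698 + 22459) - 13394)/((3 - (-78 - 1*52)**2 - 194*(-78 - 1*52)) + (-2 - 34*(-140) + 2*(-140)**2)) = (46157 - 13394)/((3 - (-78 - 52)**2 - 194*(-78 - 52)) + (-2 + 4760 + 2*19600)) = 32763/((3 - 1*(-130)**2 - 194*(-130)) + (-2 + 4760 + 39200)) = 32763/((3 - 1*16900 + 25220) + 43958) = 32763/((3 - 16900 + 25220) + 43958) = 32763/(8323 + 43958) = 32763/52281 = 32763*(1/52281) = 10921/17427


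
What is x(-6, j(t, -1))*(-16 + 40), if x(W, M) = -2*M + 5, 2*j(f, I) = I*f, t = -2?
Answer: 72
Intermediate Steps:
j(f, I) = I*f/2 (j(f, I) = (I*f)/2 = I*f/2)
x(W, M) = 5 - 2*M
x(-6, j(t, -1))*(-16 + 40) = (5 - (-1)*(-2))*(-16 + 40) = (5 - 2*1)*24 = (5 - 2)*24 = 3*24 = 72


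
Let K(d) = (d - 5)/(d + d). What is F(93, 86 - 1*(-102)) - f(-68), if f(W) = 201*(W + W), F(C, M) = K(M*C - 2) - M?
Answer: 949220149/34964 ≈ 27149.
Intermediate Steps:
K(d) = (-5 + d)/(2*d) (K(d) = (-5 + d)/((2*d)) = (-5 + d)*(1/(2*d)) = (-5 + d)/(2*d))
F(C, M) = -M + (-7 + C*M)/(2*(-2 + C*M)) (F(C, M) = (-5 + (M*C - 2))/(2*(M*C - 2)) - M = (-5 + (C*M - 2))/(2*(C*M - 2)) - M = (-5 + (-2 + C*M))/(2*(-2 + C*M)) - M = (-7 + C*M)/(2*(-2 + C*M)) - M = -M + (-7 + C*M)/(2*(-2 + C*M)))
f(W) = 402*W (f(W) = 201*(2*W) = 402*W)
F(93, 86 - 1*(-102)) - f(-68) = (-7 + 93*(86 - 1*(-102)) - 2*(86 - 1*(-102))*(-2 + 93*(86 - 1*(-102))))/(2*(-2 + 93*(86 - 1*(-102)))) - 402*(-68) = (-7 + 93*(86 + 102) - 2*(86 + 102)*(-2 + 93*(86 + 102)))/(2*(-2 + 93*(86 + 102))) - 1*(-27336) = (-7 + 93*188 - 2*188*(-2 + 93*188))/(2*(-2 + 93*188)) + 27336 = (-7 + 17484 - 2*188*(-2 + 17484))/(2*(-2 + 17484)) + 27336 = (½)*(-7 + 17484 - 2*188*17482)/17482 + 27336 = (½)*(1/17482)*(-7 + 17484 - 6573232) + 27336 = (½)*(1/17482)*(-6555755) + 27336 = -6555755/34964 + 27336 = 949220149/34964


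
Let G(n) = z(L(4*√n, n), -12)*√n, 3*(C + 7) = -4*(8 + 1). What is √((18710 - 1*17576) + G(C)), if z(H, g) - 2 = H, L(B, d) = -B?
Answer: √(1210 + 2*I*√19) ≈ 34.785 + 0.1253*I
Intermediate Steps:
z(H, g) = 2 + H
C = -19 (C = -7 + (-4*(8 + 1))/3 = -7 + (-4*9)/3 = -7 + (⅓)*(-36) = -7 - 12 = -19)
G(n) = √n*(2 - 4*√n) (G(n) = (2 - 4*√n)*√n = √n*(2 - 4*√n))
√((18710 - 1*17576) + G(C)) = √((18710 - 1*17576) + (-4*(-19) + 2*√(-19))) = √((18710 - 17576) + (76 + 2*(I*√19))) = √(1134 + (76 + 2*I*√19)) = √(1210 + 2*I*√19)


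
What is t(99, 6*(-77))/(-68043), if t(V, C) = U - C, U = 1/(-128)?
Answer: -59135/8709504 ≈ -0.0067897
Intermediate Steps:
U = -1/128 ≈ -0.0078125
t(V, C) = -1/128 - C
t(99, 6*(-77))/(-68043) = (-1/128 - 6*(-77))/(-68043) = (-1/128 - 1*(-462))*(-1/68043) = (-1/128 + 462)*(-1/68043) = (59135/128)*(-1/68043) = -59135/8709504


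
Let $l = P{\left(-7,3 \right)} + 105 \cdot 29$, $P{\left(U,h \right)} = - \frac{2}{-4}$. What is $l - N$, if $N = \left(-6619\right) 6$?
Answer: $\frac{85519}{2} \approx 42760.0$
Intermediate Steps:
$P{\left(U,h \right)} = \frac{1}{2}$ ($P{\left(U,h \right)} = \left(-2\right) \left(- \frac{1}{4}\right) = \frac{1}{2}$)
$N = -39714$
$l = \frac{6091}{2}$ ($l = \frac{1}{2} + 105 \cdot 29 = \frac{1}{2} + 3045 = \frac{6091}{2} \approx 3045.5$)
$l - N = \frac{6091}{2} - -39714 = \frac{6091}{2} + 39714 = \frac{85519}{2}$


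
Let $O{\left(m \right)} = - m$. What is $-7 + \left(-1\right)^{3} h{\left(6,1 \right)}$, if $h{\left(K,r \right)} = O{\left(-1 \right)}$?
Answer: $-8$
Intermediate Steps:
$h{\left(K,r \right)} = 1$ ($h{\left(K,r \right)} = \left(-1\right) \left(-1\right) = 1$)
$-7 + \left(-1\right)^{3} h{\left(6,1 \right)} = -7 + \left(-1\right)^{3} \cdot 1 = -7 - 1 = -8$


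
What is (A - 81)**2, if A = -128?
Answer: 43681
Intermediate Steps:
(A - 81)**2 = (-128 - 81)**2 = (-209)**2 = 43681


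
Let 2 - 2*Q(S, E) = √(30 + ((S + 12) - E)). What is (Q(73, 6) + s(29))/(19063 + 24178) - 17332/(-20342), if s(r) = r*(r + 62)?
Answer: 5215298/5711743 - √109/86482 ≈ 0.91296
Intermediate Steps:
s(r) = r*(62 + r)
Q(S, E) = 1 - √(42 + S - E)/2 (Q(S, E) = 1 - √(30 + ((S + 12) - E))/2 = 1 - √(30 + ((12 + S) - E))/2 = 1 - √(30 + (12 + S - E))/2 = 1 - √(42 + S - E)/2)
(Q(73, 6) + s(29))/(19063 + 24178) - 17332/(-20342) = ((1 - √(42 + 73 - 1*6)/2) + 29*(62 + 29))/(19063 + 24178) - 17332/(-20342) = ((1 - √(42 + 73 - 6)/2) + 29*91)/43241 - 17332*(-1/20342) = ((1 - √109/2) + 2639)*(1/43241) + 1238/1453 = (2640 - √109/2)*(1/43241) + 1238/1453 = (240/3931 - √109/86482) + 1238/1453 = 5215298/5711743 - √109/86482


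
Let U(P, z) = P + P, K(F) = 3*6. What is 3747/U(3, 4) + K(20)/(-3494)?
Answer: 2181985/3494 ≈ 624.50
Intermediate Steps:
K(F) = 18
U(P, z) = 2*P
3747/U(3, 4) + K(20)/(-3494) = 3747/((2*3)) + 18/(-3494) = 3747/6 + 18*(-1/3494) = 3747*(⅙) - 9/1747 = 1249/2 - 9/1747 = 2181985/3494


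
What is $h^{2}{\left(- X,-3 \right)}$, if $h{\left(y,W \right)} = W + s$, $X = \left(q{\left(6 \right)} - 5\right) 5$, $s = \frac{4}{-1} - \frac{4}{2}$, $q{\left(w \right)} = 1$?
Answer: $81$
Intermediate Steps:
$s = -6$ ($s = 4 \left(-1\right) - 2 = -4 - 2 = -6$)
$X = -20$ ($X = \left(1 - 5\right) 5 = \left(-4\right) 5 = -20$)
$h{\left(y,W \right)} = -6 + W$ ($h{\left(y,W \right)} = W - 6 = -6 + W$)
$h^{2}{\left(- X,-3 \right)} = \left(-6 - 3\right)^{2} = \left(-9\right)^{2} = 81$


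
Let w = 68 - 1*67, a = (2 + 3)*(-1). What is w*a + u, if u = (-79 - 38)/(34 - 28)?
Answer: -49/2 ≈ -24.500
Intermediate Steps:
a = -5 (a = 5*(-1) = -5)
w = 1 (w = 68 - 67 = 1)
u = -39/2 (u = -117/6 = -117*⅙ = -39/2 ≈ -19.500)
w*a + u = 1*(-5) - 39/2 = -5 - 39/2 = -49/2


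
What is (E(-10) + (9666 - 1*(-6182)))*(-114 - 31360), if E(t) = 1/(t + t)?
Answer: -4987983783/10 ≈ -4.9880e+8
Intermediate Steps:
E(t) = 1/(2*t)
(E(-10) + (9666 - 1*(-6182)))*(-114 - 31360) = ((½)/(-10) + (9666 - 1*(-6182)))*(-114 - 31360) = ((½)*(-⅒) + (9666 + 6182))*(-31474) = (-1/20 + 15848)*(-31474) = (316959/20)*(-31474) = -4987983783/10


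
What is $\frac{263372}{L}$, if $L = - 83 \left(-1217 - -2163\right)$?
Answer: $- \frac{131686}{39259} \approx -3.3543$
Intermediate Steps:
$L = -78518$ ($L = - 83 \left(-1217 + 2163\right) = \left(-83\right) 946 = -78518$)
$\frac{263372}{L} = \frac{263372}{-78518} = 263372 \left(- \frac{1}{78518}\right) = - \frac{131686}{39259}$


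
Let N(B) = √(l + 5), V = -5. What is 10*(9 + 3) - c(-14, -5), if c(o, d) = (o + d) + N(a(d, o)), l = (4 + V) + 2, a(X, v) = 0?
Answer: 139 - √6 ≈ 136.55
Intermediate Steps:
l = 1 (l = (4 - 5) + 2 = -1 + 2 = 1)
N(B) = √6 (N(B) = √(1 + 5) = √6)
c(o, d) = d + o + √6 (c(o, d) = (o + d) + √6 = (d + o) + √6 = d + o + √6)
10*(9 + 3) - c(-14, -5) = 10*(9 + 3) - (-5 - 14 + √6) = 10*12 - (-19 + √6) = 120 + (19 - √6) = 139 - √6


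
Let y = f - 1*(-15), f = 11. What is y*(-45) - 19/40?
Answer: -46819/40 ≈ -1170.5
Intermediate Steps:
y = 26 (y = 11 - 1*(-15) = 11 + 15 = 26)
y*(-45) - 19/40 = 26*(-45) - 19/40 = -1170 - 19*1/40 = -1170 - 19/40 = -46819/40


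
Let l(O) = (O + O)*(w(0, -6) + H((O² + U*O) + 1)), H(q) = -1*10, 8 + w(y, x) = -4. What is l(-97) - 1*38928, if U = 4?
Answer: -34660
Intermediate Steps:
w(y, x) = -12 (w(y, x) = -8 - 4 = -12)
H(q) = -10
l(O) = -44*O (l(O) = (O + O)*(-12 - 10) = (2*O)*(-22) = -44*O)
l(-97) - 1*38928 = -44*(-97) - 1*38928 = 4268 - 38928 = -34660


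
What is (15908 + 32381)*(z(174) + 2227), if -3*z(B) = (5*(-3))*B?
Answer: 149551033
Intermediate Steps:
z(B) = 5*B (z(B) = -5*(-3)*B/3 = -(-5)*B = 5*B)
(15908 + 32381)*(z(174) + 2227) = (15908 + 32381)*(5*174 + 2227) = 48289*(870 + 2227) = 48289*3097 = 149551033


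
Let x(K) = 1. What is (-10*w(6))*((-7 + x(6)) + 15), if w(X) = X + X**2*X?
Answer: -19980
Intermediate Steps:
w(X) = X + X**3
(-10*w(6))*((-7 + x(6)) + 15) = (-10*(6 + 6**3))*((-7 + 1) + 15) = (-10*(6 + 216))*(-6 + 15) = -10*222*9 = -2220*9 = -19980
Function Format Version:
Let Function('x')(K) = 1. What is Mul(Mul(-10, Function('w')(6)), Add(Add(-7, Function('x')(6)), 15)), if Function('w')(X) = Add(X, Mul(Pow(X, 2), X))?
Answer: -19980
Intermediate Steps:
Function('w')(X) = Add(X, Pow(X, 3))
Mul(Mul(-10, Function('w')(6)), Add(Add(-7, Function('x')(6)), 15)) = Mul(Mul(-10, Add(6, Pow(6, 3))), Add(Add(-7, 1), 15)) = Mul(Mul(-10, Add(6, 216)), Add(-6, 15)) = Mul(Mul(-10, 222), 9) = Mul(-2220, 9) = -19980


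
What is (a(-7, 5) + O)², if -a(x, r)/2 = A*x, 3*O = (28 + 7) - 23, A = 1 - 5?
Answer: 2704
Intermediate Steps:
A = -4
O = 4 (O = ((28 + 7) - 23)/3 = (35 - 23)/3 = (⅓)*12 = 4)
a(x, r) = 8*x (a(x, r) = -(-8)*x = 8*x)
(a(-7, 5) + O)² = (8*(-7) + 4)² = (-56 + 4)² = (-52)² = 2704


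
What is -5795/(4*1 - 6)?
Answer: 5795/2 ≈ 2897.5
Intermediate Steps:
-5795/(4*1 - 6) = -5795/(4 - 6) = -5795/(-2) = -½*(-5795) = 5795/2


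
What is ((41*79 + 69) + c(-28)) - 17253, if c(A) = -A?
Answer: -13917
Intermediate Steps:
((41*79 + 69) + c(-28)) - 17253 = ((41*79 + 69) - 1*(-28)) - 17253 = ((3239 + 69) + 28) - 17253 = (3308 + 28) - 17253 = 3336 - 17253 = -13917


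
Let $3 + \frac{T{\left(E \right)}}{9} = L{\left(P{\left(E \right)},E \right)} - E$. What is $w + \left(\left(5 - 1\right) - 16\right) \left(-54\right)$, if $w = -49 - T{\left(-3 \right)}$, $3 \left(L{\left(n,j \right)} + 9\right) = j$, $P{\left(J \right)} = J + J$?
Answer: $689$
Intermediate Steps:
$P{\left(J \right)} = 2 J$
$L{\left(n,j \right)} = -9 + \frac{j}{3}$
$T{\left(E \right)} = -108 - 6 E$ ($T{\left(E \right)} = -27 + 9 \left(\left(-9 + \frac{E}{3}\right) - E\right) = -27 + 9 \left(-9 - \frac{2 E}{3}\right) = -27 - \left(81 + 6 E\right) = -108 - 6 E$)
$w = 41$ ($w = -49 - \left(-108 - -18\right) = -49 - \left(-108 + 18\right) = -49 - -90 = -49 + 90 = 41$)
$w + \left(\left(5 - 1\right) - 16\right) \left(-54\right) = 41 + \left(\left(5 - 1\right) - 16\right) \left(-54\right) = 41 + \left(4 - 16\right) \left(-54\right) = 41 - -648 = 41 + 648 = 689$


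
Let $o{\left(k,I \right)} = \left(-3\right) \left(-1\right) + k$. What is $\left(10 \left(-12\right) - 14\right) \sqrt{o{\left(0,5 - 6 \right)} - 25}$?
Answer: $- 134 i \sqrt{22} \approx - 628.52 i$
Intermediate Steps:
$o{\left(k,I \right)} = 3 + k$
$\left(10 \left(-12\right) - 14\right) \sqrt{o{\left(0,5 - 6 \right)} - 25} = \left(10 \left(-12\right) - 14\right) \sqrt{\left(3 + 0\right) - 25} = \left(-120 - 14\right) \sqrt{3 - 25} = - 134 \sqrt{-22} = - 134 i \sqrt{22}$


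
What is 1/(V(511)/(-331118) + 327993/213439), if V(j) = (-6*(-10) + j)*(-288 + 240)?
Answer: 35336747401/57227161143 ≈ 0.61748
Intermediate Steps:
V(j) = -2880 - 48*j (V(j) = (60 + j)*(-48) = -2880 - 48*j)
1/(V(511)/(-331118) + 327993/213439) = 1/((-2880 - 48*511)/(-331118) + 327993/213439) = 1/((-2880 - 24528)*(-1/331118) + 327993*(1/213439)) = 1/(-27408*(-1/331118) + 327993/213439) = 1/(13704/165559 + 327993/213439) = 1/(57227161143/35336747401) = 35336747401/57227161143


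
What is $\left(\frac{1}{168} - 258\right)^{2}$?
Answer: $\frac{1878615649}{28224} \approx 66561.0$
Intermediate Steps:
$\left(\frac{1}{168} - 258\right)^{2} = \left(- \frac{43343}{168}\right)^{2} = \frac{1878615649}{28224}$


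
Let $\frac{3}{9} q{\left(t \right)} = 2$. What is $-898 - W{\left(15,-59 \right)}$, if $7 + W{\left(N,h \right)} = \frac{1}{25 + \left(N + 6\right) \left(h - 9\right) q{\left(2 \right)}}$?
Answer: $- \frac{7611812}{8543} \approx -891.0$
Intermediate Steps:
$q{\left(t \right)} = 6$ ($q{\left(t \right)} = 3 \cdot 2 = 6$)
$W{\left(N,h \right)} = -7 + \frac{1}{25 + 6 \left(-9 + h\right) \left(6 + N\right)}$ ($W{\left(N,h \right)} = -7 + \frac{1}{25 + \left(N + 6\right) \left(h - 9\right) 6} = -7 + \frac{1}{25 + \left(6 + N\right) \left(-9 + h\right) 6} = -7 + \frac{1}{25 + \left(-9 + h\right) \left(6 + N\right) 6} = -7 + \frac{1}{25 + 6 \left(-9 + h\right) \left(6 + N\right)}$)
$-898 - W{\left(15,-59 \right)} = -898 - \frac{6 \left(349 - -2478 + 63 \cdot 15 - 105 \left(-59\right)\right)}{-299 - 810 + 36 \left(-59\right) + 6 \cdot 15 \left(-59\right)} = -898 - \frac{6 \left(349 + 2478 + 945 + 6195\right)}{-299 - 810 - 2124 - 5310} = -898 - 6 \frac{1}{-8543} \cdot 9967 = -898 - 6 \left(- \frac{1}{8543}\right) 9967 = -898 - - \frac{59802}{8543} = -898 + \frac{59802}{8543} = - \frac{7611812}{8543}$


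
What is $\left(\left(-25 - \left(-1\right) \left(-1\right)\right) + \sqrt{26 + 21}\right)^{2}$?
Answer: $\left(26 - \sqrt{47}\right)^{2} \approx 366.51$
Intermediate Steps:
$\left(\left(-25 - \left(-1\right) \left(-1\right)\right) + \sqrt{26 + 21}\right)^{2} = \left(\left(-25 - 1\right) + \sqrt{47}\right)^{2} = \left(-26 + \sqrt{47}\right)^{2}$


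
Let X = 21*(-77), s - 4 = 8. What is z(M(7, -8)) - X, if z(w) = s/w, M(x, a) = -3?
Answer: 1613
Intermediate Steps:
s = 12 (s = 4 + 8 = 12)
X = -1617
z(w) = 12/w
z(M(7, -8)) - X = 12/(-3) - 1*(-1617) = 12*(-⅓) + 1617 = -4 + 1617 = 1613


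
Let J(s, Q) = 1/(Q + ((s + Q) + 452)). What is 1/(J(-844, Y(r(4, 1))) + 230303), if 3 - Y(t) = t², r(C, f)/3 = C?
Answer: 674/155224221 ≈ 4.3421e-6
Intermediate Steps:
r(C, f) = 3*C
Y(t) = 3 - t²
J(s, Q) = 1/(452 + s + 2*Q) (J(s, Q) = 1/(Q + ((Q + s) + 452)) = 1/(Q + (452 + Q + s)) = 1/(452 + s + 2*Q))
1/(J(-844, Y(r(4, 1))) + 230303) = 1/(1/(452 - 844 + 2*(3 - (3*4)²)) + 230303) = 1/(1/(452 - 844 + 2*(3 - 1*12²)) + 230303) = 1/(1/(452 - 844 + 2*(3 - 1*144)) + 230303) = 1/(1/(452 - 844 + 2*(3 - 144)) + 230303) = 1/(1/(452 - 844 + 2*(-141)) + 230303) = 1/(1/(452 - 844 - 282) + 230303) = 1/(1/(-674) + 230303) = 1/(-1/674 + 230303) = 1/(155224221/674) = 674/155224221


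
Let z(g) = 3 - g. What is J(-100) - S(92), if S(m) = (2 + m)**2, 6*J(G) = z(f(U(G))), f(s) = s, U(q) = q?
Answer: -52913/6 ≈ -8818.8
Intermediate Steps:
J(G) = 1/2 - G/6 (J(G) = (3 - G)/6 = 1/2 - G/6)
J(-100) - S(92) = (1/2 - 1/6*(-100)) - (2 + 92)**2 = (1/2 + 50/3) - 1*94**2 = 103/6 - 1*8836 = 103/6 - 8836 = -52913/6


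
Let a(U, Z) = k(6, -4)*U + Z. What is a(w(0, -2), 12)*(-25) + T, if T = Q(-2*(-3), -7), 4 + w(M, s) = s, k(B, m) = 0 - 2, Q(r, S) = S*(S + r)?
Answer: -593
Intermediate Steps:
k(B, m) = -2
w(M, s) = -4 + s
a(U, Z) = Z - 2*U (a(U, Z) = -2*U + Z = Z - 2*U)
T = 7 (T = -7*(-7 - 2*(-3)) = -7*(-7 + 6) = -7*(-1) = 7)
a(w(0, -2), 12)*(-25) + T = (12 - 2*(-4 - 2))*(-25) + 7 = (12 - 2*(-6))*(-25) + 7 = (12 + 12)*(-25) + 7 = 24*(-25) + 7 = -600 + 7 = -593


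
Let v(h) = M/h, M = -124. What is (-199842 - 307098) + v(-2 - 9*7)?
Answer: -32950976/65 ≈ -5.0694e+5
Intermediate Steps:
v(h) = -124/h
(-199842 - 307098) + v(-2 - 9*7) = (-199842 - 307098) - 124/(-2 - 9*7) = -506940 - 124/(-2 - 63) = -506940 - 124/(-65) = -506940 - 124*(-1/65) = -506940 + 124/65 = -32950976/65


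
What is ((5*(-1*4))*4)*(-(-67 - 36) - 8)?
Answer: -7600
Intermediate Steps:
((5*(-1*4))*4)*(-(-67 - 36) - 8) = ((5*(-4))*4)*(-1*(-103) - 8) = (-20*4)*(103 - 8) = -80*95 = -7600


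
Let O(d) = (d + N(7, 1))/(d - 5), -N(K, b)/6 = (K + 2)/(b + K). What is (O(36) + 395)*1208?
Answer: 14827294/31 ≈ 4.7830e+5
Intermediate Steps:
N(K, b) = -6*(2 + K)/(K + b) (N(K, b) = -6*(K + 2)/(b + K) = -6*(2 + K)/(K + b))
O(d) = (-27/4 + d)/(-5 + d) (O(d) = (d + 6*(-2 - 1*7)/(7 + 1))/(d - 5) = (d + 6*(-2 - 7)/8)/(-5 + d) = (d + 6*(⅛)*(-9))/(-5 + d) = (d - 27/4)/(-5 + d) = (-27/4 + d)/(-5 + d))
(O(36) + 395)*1208 = ((-27/4 + 36)/(-5 + 36) + 395)*1208 = ((117/4)/31 + 395)*1208 = ((1/31)*(117/4) + 395)*1208 = (117/124 + 395)*1208 = (49097/124)*1208 = 14827294/31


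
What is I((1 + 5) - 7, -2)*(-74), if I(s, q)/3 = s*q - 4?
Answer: 444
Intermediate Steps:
I(s, q) = -12 + 3*q*s (I(s, q) = 3*(s*q - 4) = 3*(q*s - 4) = 3*(-4 + q*s) = -12 + 3*q*s)
I((1 + 5) - 7, -2)*(-74) = (-12 + 3*(-2)*((1 + 5) - 7))*(-74) = (-12 + 3*(-2)*(6 - 7))*(-74) = (-12 + 3*(-2)*(-1))*(-74) = (-12 + 6)*(-74) = -6*(-74) = 444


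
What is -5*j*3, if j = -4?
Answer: 60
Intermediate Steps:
-5*j*3 = -5*(-4)*3 = 20*3 = 60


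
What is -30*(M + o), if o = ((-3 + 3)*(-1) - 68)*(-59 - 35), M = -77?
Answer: -189450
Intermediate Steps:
o = 6392 (o = (0*(-1) - 68)*(-94) = (0 - 68)*(-94) = -68*(-94) = 6392)
-30*(M + o) = -30*(-77 + 6392) = -30*6315 = -189450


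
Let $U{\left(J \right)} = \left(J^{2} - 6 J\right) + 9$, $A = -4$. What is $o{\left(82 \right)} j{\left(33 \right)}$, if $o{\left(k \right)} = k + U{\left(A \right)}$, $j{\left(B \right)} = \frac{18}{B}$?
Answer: $\frac{786}{11} \approx 71.455$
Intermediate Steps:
$U{\left(J \right)} = 9 + J^{2} - 6 J$
$o{\left(k \right)} = 49 + k$ ($o{\left(k \right)} = k + \left(9 + \left(-4\right)^{2} - -24\right) = k + \left(9 + 16 + 24\right) = k + 49 = 49 + k$)
$o{\left(82 \right)} j{\left(33 \right)} = \left(49 + 82\right) \frac{18}{33} = 131 \cdot 18 \cdot \frac{1}{33} = 131 \cdot \frac{6}{11} = \frac{786}{11}$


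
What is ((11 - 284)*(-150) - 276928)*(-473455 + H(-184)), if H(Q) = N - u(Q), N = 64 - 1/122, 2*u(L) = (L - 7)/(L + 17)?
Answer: 1137989752455428/10187 ≈ 1.1171e+11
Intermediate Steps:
u(L) = (-7 + L)/(2*(17 + L)) (u(L) = ((L - 7)/(L + 17))/2 = ((-7 + L)/(17 + L))/2 = (-7 + L)/(2*(17 + L)))
N = 7807/122 (N = 64 - 1*1/122 = 64 - 1/122 = 7807/122 ≈ 63.992)
H(Q) = 7807/122 - (-7 + Q)/(2*(17 + Q))
((11 - 284)*(-150) - 276928)*(-473455 + H(-184)) = ((11 - 284)*(-150) - 276928)*(-473455 + 3*(22191 + 1291*(-184))/(61*(17 - 184))) = (-273*(-150) - 276928)*(-473455 + (3/61)*(22191 - 237544)/(-167)) = (40950 - 276928)*(-473455 + (3/61)*(-1/167)*(-215353)) = -235978*(-473455 + 646059/10187) = -235978*(-4822440026/10187) = 1137989752455428/10187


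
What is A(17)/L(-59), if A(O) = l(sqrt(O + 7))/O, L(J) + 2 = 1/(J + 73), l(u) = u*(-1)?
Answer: 28*sqrt(6)/459 ≈ 0.14942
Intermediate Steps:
l(u) = -u
L(J) = -2 + 1/(73 + J) (L(J) = -2 + 1/(J + 73) = -2 + 1/(73 + J))
A(O) = -sqrt(7 + O)/O (A(O) = (-sqrt(O + 7))/O = (-sqrt(7 + O))/O = -sqrt(7 + O)/O)
A(17)/L(-59) = (-1*sqrt(7 + 17)/17)/(((-145 - 2*(-59))/(73 - 59))) = (-1*1/17*sqrt(24))/(((-145 + 118)/14)) = (-1*1/17*2*sqrt(6))/(((1/14)*(-27))) = (-2*sqrt(6)/17)/(-27/14) = -2*sqrt(6)/17*(-14/27) = 28*sqrt(6)/459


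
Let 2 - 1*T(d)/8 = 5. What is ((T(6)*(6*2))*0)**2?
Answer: 0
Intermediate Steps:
T(d) = -24 (T(d) = 16 - 8*5 = 16 - 40 = -24)
((T(6)*(6*2))*0)**2 = (-144*2*0)**2 = (-24*12*0)**2 = (-288*0)**2 = 0**2 = 0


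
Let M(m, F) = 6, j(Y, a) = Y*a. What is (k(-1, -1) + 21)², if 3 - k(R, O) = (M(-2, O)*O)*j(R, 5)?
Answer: 36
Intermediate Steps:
k(R, O) = 3 - 30*O*R (k(R, O) = 3 - 6*O*R*5 = 3 - 6*O*5*R = 3 - 30*O*R)
(k(-1, -1) + 21)² = ((3 - 30*(-1)*(-1)) + 21)² = ((3 - 30) + 21)² = (-27 + 21)² = (-6)² = 36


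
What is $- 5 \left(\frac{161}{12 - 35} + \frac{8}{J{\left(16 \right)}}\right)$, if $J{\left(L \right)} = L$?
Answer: $\frac{65}{2} \approx 32.5$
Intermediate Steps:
$- 5 \left(\frac{161}{12 - 35} + \frac{8}{J{\left(16 \right)}}\right) = - 5 \left(\frac{161}{12 - 35} + \frac{8}{16}\right) = - 5 \left(\frac{161}{-23} + 8 \cdot \frac{1}{16}\right) = - 5 \left(161 \left(- \frac{1}{23}\right) + \frac{1}{2}\right) = - 5 \left(-7 + \frac{1}{2}\right) = \left(-5\right) \left(- \frac{13}{2}\right) = \frac{65}{2}$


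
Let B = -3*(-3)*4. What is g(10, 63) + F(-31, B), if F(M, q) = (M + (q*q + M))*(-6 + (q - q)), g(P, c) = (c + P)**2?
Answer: -2075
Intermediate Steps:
B = 36 (B = 9*4 = 36)
g(P, c) = (P + c)**2
F(M, q) = -12*M - 6*q**2 (F(M, q) = (M + (q**2 + M))*(-6 + 0) = (M + (M + q**2))*(-6) = (q**2 + 2*M)*(-6) = -12*M - 6*q**2)
g(10, 63) + F(-31, B) = (10 + 63)**2 + (-12*(-31) - 6*36**2) = 73**2 + (372 - 6*1296) = 5329 + (372 - 7776) = 5329 - 7404 = -2075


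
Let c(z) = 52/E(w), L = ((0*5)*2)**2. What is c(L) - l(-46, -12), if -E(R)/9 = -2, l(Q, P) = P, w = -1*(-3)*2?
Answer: 134/9 ≈ 14.889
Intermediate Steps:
w = 6 (w = 3*2 = 6)
L = 0 (L = (0*2)**2 = 0**2 = 0)
E(R) = 18 (E(R) = -9*(-2) = 18)
c(z) = 26/9 (c(z) = 52/18 = 52*(1/18) = 26/9)
c(L) - l(-46, -12) = 26/9 - 1*(-12) = 26/9 + 12 = 134/9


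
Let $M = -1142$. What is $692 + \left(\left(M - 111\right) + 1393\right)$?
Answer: $832$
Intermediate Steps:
$692 + \left(\left(M - 111\right) + 1393\right) = 692 + \left(\left(-1142 - 111\right) + 1393\right) = 692 + \left(-1253 + 1393\right) = 692 + 140 = 832$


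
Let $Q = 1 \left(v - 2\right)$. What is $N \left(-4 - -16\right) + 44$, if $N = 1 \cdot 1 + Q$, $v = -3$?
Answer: $-4$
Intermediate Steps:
$Q = -5$ ($Q = 1 \left(-3 - 2\right) = 1 \left(-5\right) = -5$)
$N = -4$ ($N = 1 \cdot 1 - 5 = 1 - 5 = -4$)
$N \left(-4 - -16\right) + 44 = - 4 \left(-4 - -16\right) + 44 = - 4 \left(-4 + 16\right) + 44 = \left(-4\right) 12 + 44 = -48 + 44 = -4$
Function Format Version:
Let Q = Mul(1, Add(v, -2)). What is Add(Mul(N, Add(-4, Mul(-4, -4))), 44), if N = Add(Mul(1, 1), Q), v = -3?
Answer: -4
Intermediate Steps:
Q = -5 (Q = Mul(1, Add(-3, -2)) = Mul(1, -5) = -5)
N = -4 (N = Add(Mul(1, 1), -5) = Add(1, -5) = -4)
Add(Mul(N, Add(-4, Mul(-4, -4))), 44) = Add(Mul(-4, Add(-4, Mul(-4, -4))), 44) = Add(Mul(-4, Add(-4, 16)), 44) = Add(Mul(-4, 12), 44) = Add(-48, 44) = -4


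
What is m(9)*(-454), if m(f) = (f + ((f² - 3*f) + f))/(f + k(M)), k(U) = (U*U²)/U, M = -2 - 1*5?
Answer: -16344/29 ≈ -563.59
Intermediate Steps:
M = -7 (M = -2 - 5 = -7)
k(U) = U² (k(U) = U³/U = U²)
m(f) = (f² - f)/(49 + f) (m(f) = (f + ((f² - 3*f) + f))/(f + (-7)²) = (f + (f² - 2*f))/(f + 49) = (f² - f)/(49 + f))
m(9)*(-454) = (9*(-1 + 9)/(49 + 9))*(-454) = (9*8/58)*(-454) = (9*(1/58)*8)*(-454) = (36/29)*(-454) = -16344/29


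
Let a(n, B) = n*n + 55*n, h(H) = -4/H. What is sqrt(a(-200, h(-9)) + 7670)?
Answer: sqrt(36670) ≈ 191.49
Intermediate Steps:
a(n, B) = n**2 + 55*n
sqrt(a(-200, h(-9)) + 7670) = sqrt(-200*(55 - 200) + 7670) = sqrt(-200*(-145) + 7670) = sqrt(29000 + 7670) = sqrt(36670)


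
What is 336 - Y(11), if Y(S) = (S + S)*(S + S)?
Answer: -148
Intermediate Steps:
Y(S) = 4*S² (Y(S) = (2*S)*(2*S) = 4*S²)
336 - Y(11) = 336 - 4*11² = 336 - 4*121 = 336 - 1*484 = 336 - 484 = -148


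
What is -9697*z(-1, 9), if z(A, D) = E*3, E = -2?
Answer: 58182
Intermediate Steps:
z(A, D) = -6 (z(A, D) = -2*3 = -6)
-9697*z(-1, 9) = -9697*(-6) = 58182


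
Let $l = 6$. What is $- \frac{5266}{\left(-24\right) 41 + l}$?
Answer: $\frac{2633}{489} \approx 5.3845$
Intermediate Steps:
$- \frac{5266}{\left(-24\right) 41 + l} = - \frac{5266}{\left(-24\right) 41 + 6} = - \frac{5266}{-984 + 6} = - \frac{5266}{-978} = \left(-5266\right) \left(- \frac{1}{978}\right) = \frac{2633}{489}$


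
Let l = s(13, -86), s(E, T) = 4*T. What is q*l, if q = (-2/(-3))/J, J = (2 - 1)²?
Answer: -688/3 ≈ -229.33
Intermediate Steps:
J = 1 (J = 1² = 1)
l = -344 (l = 4*(-86) = -344)
q = ⅔ (q = -2/(-3)/1 = -2*(-⅓)*1 = (⅔)*1 = ⅔ ≈ 0.66667)
q*l = (⅔)*(-344) = -688/3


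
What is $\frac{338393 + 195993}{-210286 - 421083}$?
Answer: $- \frac{534386}{631369} \approx -0.84639$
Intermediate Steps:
$\frac{338393 + 195993}{-210286 - 421083} = \frac{534386}{-210286 - 421083} = \frac{534386}{-631369} = 534386 \left(- \frac{1}{631369}\right) = - \frac{534386}{631369}$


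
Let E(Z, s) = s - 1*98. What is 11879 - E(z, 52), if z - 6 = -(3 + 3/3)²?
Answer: 11925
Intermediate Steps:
z = -10 (z = 6 - (3 + 3/3)² = 6 - (3 + 3*(⅓))² = 6 - (3 + 1)² = 6 - 1*4² = 6 - 1*16 = 6 - 16 = -10)
E(Z, s) = -98 + s (E(Z, s) = s - 98 = -98 + s)
11879 - E(z, 52) = 11879 - (-98 + 52) = 11879 - 1*(-46) = 11879 + 46 = 11925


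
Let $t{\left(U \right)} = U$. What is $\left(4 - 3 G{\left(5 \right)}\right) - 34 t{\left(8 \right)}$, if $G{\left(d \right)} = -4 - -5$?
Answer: $-271$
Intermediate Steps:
$G{\left(d \right)} = 1$ ($G{\left(d \right)} = -4 + 5 = 1$)
$\left(4 - 3 G{\left(5 \right)}\right) - 34 t{\left(8 \right)} = \left(4 - 3\right) - 272 = 1 - 272 = -271$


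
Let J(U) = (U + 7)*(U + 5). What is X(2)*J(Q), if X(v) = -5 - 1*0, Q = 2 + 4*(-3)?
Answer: -75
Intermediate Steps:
Q = -10 (Q = 2 - 12 = -10)
J(U) = (5 + U)*(7 + U) (J(U) = (7 + U)*(5 + U) = (5 + U)*(7 + U))
X(v) = -5 (X(v) = -5 + 0 = -5)
X(2)*J(Q) = -5*(35 + (-10)² + 12*(-10)) = -5*(35 + 100 - 120) = -5*15 = -75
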